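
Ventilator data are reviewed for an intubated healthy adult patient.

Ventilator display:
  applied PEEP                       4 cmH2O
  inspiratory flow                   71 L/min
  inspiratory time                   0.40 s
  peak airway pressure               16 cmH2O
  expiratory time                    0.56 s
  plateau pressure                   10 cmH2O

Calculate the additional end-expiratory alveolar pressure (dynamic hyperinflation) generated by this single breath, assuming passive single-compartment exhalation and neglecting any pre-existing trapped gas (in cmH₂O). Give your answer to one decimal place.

Flow: 71 L/min ÷ 60 = 1.1833 L/s.
Vt = flow × Ti = 1.1833 L/s × 0.40 s × 1000 mL/L = 473.32 mL.
R = (PIP − Pplat)/V̇ = (16 − 10) / 1.1833 = 6.0/1.1833 = 5.071 cmH2O·s/L.
C = Vt/(Pplat − PEEP) = 473.32 / (10 − 4) = 473.32/6.0 = 78.887 mL/cmH2O.
τ = R × C = 5.071 × 0.07889 L/cmH2O = 0.4001 s.
Fraction remaining = e^(−Te/τ) = e^(−0.56/0.4001) = 0.2467; trapped volume = 473.32 × 0.2467 = 116.77 mL.
Additional alveolar pressure from trapping ≈ V_trapped / C = 116.77 / 78.887 = 1.48 cmH2O.

1.5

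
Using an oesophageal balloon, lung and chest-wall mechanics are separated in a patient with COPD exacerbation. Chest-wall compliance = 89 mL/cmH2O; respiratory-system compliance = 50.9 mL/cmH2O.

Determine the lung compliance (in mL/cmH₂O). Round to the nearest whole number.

1/CL = 1/Crs − 1/Ccw.
1/CL = 1/50.9 − 1/89 = 0.00841.
CL = 118.91 mL/cmH2O.

119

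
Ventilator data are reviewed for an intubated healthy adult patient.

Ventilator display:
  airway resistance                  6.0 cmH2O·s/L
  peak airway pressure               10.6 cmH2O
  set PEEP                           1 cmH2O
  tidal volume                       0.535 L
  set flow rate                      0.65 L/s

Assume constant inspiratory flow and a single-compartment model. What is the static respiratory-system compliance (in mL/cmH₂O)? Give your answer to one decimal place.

Equation of motion (constant flow): PIP = Vt/C + R·V̇ + PEEP.
Vt/C = PIP − R·V̇ − PEEP = 10.6 − 6.0×0.65 − 1 = 10.6 − 3.9 − 1 = 5.7 cmH2O.
C = Vt / 5.7 = 535 / 5.7 = 93.86 mL/cmH2O.

93.9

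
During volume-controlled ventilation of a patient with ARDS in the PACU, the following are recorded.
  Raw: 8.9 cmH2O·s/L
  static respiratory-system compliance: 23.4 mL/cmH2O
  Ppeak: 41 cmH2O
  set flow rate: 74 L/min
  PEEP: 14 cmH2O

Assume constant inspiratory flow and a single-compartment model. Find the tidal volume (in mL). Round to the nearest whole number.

375

Flow: 74 L/min ÷ 60 = 1.2333 L/s.
Equation of motion (constant flow): PIP = Vt/C + R·V̇ + PEEP.
Vt/C = PIP − R·V̇ − PEEP = 41 − 10.976 − 14 = 16.024 cmH2O.
Vt = C × 16.024 = 23.4 × 16.024 = 374.96 mL.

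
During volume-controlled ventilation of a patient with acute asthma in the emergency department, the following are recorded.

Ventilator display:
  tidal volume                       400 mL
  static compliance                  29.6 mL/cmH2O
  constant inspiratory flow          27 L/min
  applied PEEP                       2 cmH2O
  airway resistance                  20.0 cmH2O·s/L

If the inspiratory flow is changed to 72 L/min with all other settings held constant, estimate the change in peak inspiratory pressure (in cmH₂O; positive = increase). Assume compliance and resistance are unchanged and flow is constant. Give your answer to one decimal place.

15.0

Flow: 27 L/min ÷ 60 = 0.45 L/s.
New flow: 72 L/min ÷ 60 = 1.2 L/s.
PIP = Vt/C + R·V̇ + PEEP (constant-flow equation of motion).
Only the resistive term changes: ΔPIP = R × ΔV̇ = 20.0 × (1.2 − 0.45) = 20.0 × 0.75 = 15.0 cmH2O.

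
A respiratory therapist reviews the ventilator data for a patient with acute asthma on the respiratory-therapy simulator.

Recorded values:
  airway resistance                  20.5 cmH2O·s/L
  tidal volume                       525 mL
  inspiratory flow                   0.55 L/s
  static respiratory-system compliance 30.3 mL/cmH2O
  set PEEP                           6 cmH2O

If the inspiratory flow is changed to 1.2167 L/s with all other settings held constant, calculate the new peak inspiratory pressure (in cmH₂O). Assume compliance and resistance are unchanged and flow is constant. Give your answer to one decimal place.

48.3

PIP = Vt/C + R·V̇ + PEEP (constant-flow equation of motion).
Only the resistive term changes: ΔPIP = R × ΔV̇ = 20.5 × (1.2167 − 0.55) = 20.5 × 0.6667 = 13.667 cmH2O.
Original PIP = 525/30.3 + 20.5×0.55 + 6 = 34.602 cmH2O; new PIP = 34.602 + (13.667) = 48.269 cmH2O.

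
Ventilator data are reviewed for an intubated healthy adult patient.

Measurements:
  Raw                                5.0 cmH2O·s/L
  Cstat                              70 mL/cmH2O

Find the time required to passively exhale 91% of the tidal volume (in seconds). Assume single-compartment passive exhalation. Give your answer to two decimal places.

0.84

τ = R × C = 5.0 × 70 mL/cmH2O = 5.0 × 0.070 L/cmH2O = 0.35 s.
Exhaled fraction f = 1 − e^(−t/τ) → t = −τ·ln(1 − f) = −0.35·ln(0.09) = 0.8428 s.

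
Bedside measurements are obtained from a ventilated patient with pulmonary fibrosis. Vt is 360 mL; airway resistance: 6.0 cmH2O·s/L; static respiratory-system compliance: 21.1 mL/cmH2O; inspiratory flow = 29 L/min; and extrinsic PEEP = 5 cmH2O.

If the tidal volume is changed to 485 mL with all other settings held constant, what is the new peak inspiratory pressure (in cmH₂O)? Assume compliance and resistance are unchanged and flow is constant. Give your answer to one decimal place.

Flow: 29 L/min ÷ 60 = 0.4833 L/s.
PIP = Vt/C + R·V̇ + PEEP (constant-flow equation of motion).
Only the elastic term changes: ΔPIP = ΔVt / C = (485 − 360) / 21.1 = 5.924 cmH2O.
Original PIP = 360/21.1 + 6.0×0.4833 + 5 = 24.961 cmH2O; new PIP = 24.961 + (5.924) = 30.885 cmH2O.

30.9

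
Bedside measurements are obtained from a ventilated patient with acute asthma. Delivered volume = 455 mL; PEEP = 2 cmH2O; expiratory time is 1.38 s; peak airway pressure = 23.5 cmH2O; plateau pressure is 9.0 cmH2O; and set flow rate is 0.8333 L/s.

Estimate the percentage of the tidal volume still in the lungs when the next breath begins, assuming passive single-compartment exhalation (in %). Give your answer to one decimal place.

R = (PIP − Pplat)/V̇ = (23.5 − 9.0) / 0.8333 = 14.5/0.8333 = 17.401 cmH2O·s/L.
C = Vt/(Pplat − PEEP) = 455.0 / (9.0 − 2) = 455.0/7.0 = 65.0 mL/cmH2O.
τ = R × C = 17.401 × 0.065 L/cmH2O = 1.131 s.
Fraction remaining at end-expiration = e^(−Te/τ) = e^(−1.38/1.131) = 0.2952 → 29.52%.

29.5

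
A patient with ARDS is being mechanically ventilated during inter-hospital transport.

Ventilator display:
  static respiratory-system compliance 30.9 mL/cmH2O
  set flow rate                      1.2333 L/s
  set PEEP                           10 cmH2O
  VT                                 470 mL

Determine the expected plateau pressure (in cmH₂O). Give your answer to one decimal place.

25.2

Pplat = PEEP + Vt / Cstat = 10 + 470 / 30.9 = 10 + 15.21 = 25.21 cmH2O.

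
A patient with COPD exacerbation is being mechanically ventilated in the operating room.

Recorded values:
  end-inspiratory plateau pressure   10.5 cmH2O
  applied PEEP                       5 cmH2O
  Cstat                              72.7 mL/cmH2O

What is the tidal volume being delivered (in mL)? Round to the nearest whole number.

400

Vt = Cstat × (Pplat − PEEP) = 72.7 × (10.5 − 5) = 72.7 × 5.5 = 399.85 mL.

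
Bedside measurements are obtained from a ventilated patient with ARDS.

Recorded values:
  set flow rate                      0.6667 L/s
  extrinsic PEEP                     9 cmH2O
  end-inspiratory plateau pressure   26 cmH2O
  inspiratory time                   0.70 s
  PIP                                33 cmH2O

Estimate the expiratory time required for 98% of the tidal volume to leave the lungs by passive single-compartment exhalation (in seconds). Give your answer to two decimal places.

1.13

Vt = flow × Ti = 0.6667 L/s × 0.70 s × 1000 mL/L = 466.69 mL.
R = (PIP − Pplat)/V̇ = (33 − 26) / 0.6667 = 7.0/0.6667 = 10.499 cmH2O·s/L.
C = Vt/(Pplat − PEEP) = 466.69 / (26 − 9) = 466.69/17.0 = 27.452 mL/cmH2O.
τ = R × C = 10.499 × 0.02745 L/cmH2O = 0.2882 s.
t = −τ·ln(1 − 0.98) = −0.2882·ln(0.02) = 1.127 s.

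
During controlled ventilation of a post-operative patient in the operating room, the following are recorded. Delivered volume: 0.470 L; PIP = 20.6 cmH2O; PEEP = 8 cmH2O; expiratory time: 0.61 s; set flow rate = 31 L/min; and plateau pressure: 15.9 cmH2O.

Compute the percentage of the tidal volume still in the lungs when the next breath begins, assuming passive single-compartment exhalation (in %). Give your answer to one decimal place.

Flow: 31 L/min ÷ 60 = 0.5167 L/s.
R = (PIP − Pplat)/V̇ = (20.6 − 15.9) / 0.5167 = 4.7/0.5167 = 9.096 cmH2O·s/L.
C = Vt/(Pplat − PEEP) = 470.0 / (15.9 − 8) = 470.0/7.9 = 59.494 mL/cmH2O.
τ = R × C = 9.096 × 0.05949 L/cmH2O = 0.5411 s.
Fraction remaining at end-expiration = e^(−Te/τ) = e^(−0.61/0.5411) = 0.3239 → 32.39%.

32.4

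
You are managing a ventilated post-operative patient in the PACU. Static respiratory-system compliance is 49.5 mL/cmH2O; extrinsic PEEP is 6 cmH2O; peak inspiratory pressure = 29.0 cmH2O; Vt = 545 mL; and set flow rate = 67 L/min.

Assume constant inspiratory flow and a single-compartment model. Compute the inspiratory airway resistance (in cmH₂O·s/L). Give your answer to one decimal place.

10.7

Flow: 67 L/min ÷ 60 = 1.1167 L/s.
Equation of motion (constant flow): PIP = Vt/C + R·V̇ + PEEP.
R·V̇ = PIP − Vt/C − PEEP = 29.0 − 545/49.5 − 6 = 29.0 − 11.01 − 6 = 11.99 cmH2O.
R = 11.99 / 1.1167 = 10.737 cmH2O·s/L.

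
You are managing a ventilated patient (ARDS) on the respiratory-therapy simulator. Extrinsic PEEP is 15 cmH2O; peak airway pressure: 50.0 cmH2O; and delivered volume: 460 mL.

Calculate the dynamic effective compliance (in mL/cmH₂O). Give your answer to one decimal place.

Dynamic compliance = Vt / (PIP − PEEP) = 460 / (50.0 − 15) = 460 / 35.0 = 13.143 mL/cmH2O.

13.1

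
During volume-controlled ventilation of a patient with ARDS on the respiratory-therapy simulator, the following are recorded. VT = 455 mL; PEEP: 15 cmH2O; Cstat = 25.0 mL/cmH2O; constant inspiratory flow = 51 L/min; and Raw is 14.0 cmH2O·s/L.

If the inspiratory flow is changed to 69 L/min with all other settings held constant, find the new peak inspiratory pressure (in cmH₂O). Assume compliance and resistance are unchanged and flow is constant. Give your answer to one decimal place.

49.3

Flow: 51 L/min ÷ 60 = 0.85 L/s.
New flow: 69 L/min ÷ 60 = 1.15 L/s.
PIP = Vt/C + R·V̇ + PEEP (constant-flow equation of motion).
Only the resistive term changes: ΔPIP = R × ΔV̇ = 14.0 × (1.15 − 0.85) = 14.0 × 0.3 = 4.2 cmH2O.
Original PIP = 455/25.0 + 14.0×0.85 + 15 = 45.1 cmH2O; new PIP = 45.1 + (4.2) = 49.3 cmH2O.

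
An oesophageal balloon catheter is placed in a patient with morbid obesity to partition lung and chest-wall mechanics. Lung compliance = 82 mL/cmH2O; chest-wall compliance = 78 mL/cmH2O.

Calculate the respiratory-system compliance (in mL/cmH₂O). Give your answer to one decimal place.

Lung and chest wall are elastances in series: 1/Crs = 1/CL + 1/Ccw.
1/Crs = 1/82 + 1/78 = 0.02502.
Crs = 39.968 mL/cmH2O.

40.0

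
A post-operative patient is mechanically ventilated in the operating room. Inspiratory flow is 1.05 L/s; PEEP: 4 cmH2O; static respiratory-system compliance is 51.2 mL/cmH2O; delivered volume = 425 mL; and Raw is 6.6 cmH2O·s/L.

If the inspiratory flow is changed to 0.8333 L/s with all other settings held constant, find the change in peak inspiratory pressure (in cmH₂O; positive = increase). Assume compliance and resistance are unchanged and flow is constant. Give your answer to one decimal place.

-1.4

PIP = Vt/C + R·V̇ + PEEP (constant-flow equation of motion).
Only the resistive term changes: ΔPIP = R × ΔV̇ = 6.6 × (0.8333 − 1.05) = 6.6 × -0.2167 = -1.43 cmH2O.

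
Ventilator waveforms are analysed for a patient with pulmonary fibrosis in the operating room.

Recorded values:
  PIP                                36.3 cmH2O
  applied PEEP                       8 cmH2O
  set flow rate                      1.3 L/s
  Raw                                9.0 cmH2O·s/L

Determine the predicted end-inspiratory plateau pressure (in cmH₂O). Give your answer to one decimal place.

Pplat = PIP − Raw × flow = 36.3 − 9.0 × 1.3 = 36.3 − 11.7 = 24.6 cmH2O.

24.6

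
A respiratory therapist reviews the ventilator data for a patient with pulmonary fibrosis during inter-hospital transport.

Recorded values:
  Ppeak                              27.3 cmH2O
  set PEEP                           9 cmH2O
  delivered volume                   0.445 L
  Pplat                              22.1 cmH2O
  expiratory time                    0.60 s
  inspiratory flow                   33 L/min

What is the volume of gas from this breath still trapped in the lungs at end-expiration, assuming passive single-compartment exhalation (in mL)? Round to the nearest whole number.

Flow: 33 L/min ÷ 60 = 0.55 L/s.
R = (PIP − Pplat)/V̇ = (27.3 − 22.1) / 0.55 = 5.2/0.55 = 9.455 cmH2O·s/L.
C = Vt/(Pplat − PEEP) = 445.0 / (22.1 − 9) = 445.0/13.1 = 33.969 mL/cmH2O.
τ = R × C = 9.455 × 0.03397 L/cmH2O = 0.3212 s.
Fraction remaining = e^(−Te/τ) = e^(−0.60/0.3212) = 0.1544.
Trapped volume = 445.0 × 0.1544 = 68.708 mL.

69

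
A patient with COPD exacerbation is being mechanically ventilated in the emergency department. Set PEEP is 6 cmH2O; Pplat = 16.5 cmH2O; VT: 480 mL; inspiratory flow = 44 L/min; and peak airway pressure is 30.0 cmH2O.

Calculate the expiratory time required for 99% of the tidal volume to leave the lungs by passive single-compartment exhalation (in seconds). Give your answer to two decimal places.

Flow: 44 L/min ÷ 60 = 0.7333 L/s.
R = (PIP − Pplat)/V̇ = (30.0 − 16.5) / 0.7333 = 13.5/0.7333 = 18.41 cmH2O·s/L.
C = Vt/(Pplat − PEEP) = 480.0 / (16.5 − 6) = 480.0/10.5 = 45.714 mL/cmH2O.
τ = R × C = 18.41 × 0.04571 L/cmH2O = 0.8415 s.
t = −τ·ln(1 − 0.99) = −0.8415·ln(0.01) = 3.875 s.

3.88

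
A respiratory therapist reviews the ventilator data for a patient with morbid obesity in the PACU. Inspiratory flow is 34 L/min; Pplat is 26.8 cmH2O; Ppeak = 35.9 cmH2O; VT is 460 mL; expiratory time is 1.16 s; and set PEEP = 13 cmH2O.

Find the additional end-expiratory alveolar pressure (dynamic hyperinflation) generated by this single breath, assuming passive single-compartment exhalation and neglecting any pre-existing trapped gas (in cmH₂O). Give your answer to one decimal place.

1.6

Flow: 34 L/min ÷ 60 = 0.5667 L/s.
R = (PIP − Pplat)/V̇ = (35.9 − 26.8) / 0.5667 = 9.1/0.5667 = 16.058 cmH2O·s/L.
C = Vt/(Pplat − PEEP) = 460.0 / (26.8 − 13) = 460.0/13.8 = 33.333 mL/cmH2O.
τ = R × C = 16.058 × 0.03333 L/cmH2O = 0.5352 s.
Fraction remaining = e^(−Te/τ) = e^(−1.16/0.5352) = 0.1145; trapped volume = 460.0 × 0.1145 = 52.67 mL.
Additional alveolar pressure from trapping ≈ V_trapped / C = 52.67 / 33.333 = 1.58 cmH2O.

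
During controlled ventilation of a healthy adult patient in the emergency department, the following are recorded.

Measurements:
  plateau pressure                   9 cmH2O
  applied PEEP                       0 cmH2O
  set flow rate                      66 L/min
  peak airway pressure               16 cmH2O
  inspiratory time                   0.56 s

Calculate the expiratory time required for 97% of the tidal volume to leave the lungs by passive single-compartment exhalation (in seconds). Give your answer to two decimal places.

Flow: 66 L/min ÷ 60 = 1.1 L/s.
Vt = flow × Ti = 1.1 L/s × 0.56 s × 1000 mL/L = 616.0 mL.
R = (PIP − Pplat)/V̇ = (16 − 9) / 1.1 = 7.0/1.1 = 6.364 cmH2O·s/L.
C = Vt/(Pplat − PEEP) = 616.0 / (9 − 0) = 616.0/9.0 = 68.444 mL/cmH2O.
τ = R × C = 6.364 × 0.06844 L/cmH2O = 0.4356 s.
t = −τ·ln(1 − 0.97) = −0.4356·ln(0.03) = 1.527 s.

1.53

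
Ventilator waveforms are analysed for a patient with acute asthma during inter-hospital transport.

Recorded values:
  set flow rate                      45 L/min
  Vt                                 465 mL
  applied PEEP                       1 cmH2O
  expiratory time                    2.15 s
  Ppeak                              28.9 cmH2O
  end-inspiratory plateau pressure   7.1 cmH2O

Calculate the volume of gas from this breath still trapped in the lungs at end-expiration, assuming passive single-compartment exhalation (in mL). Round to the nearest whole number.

Flow: 45 L/min ÷ 60 = 0.75 L/s.
R = (PIP − Pplat)/V̇ = (28.9 − 7.1) / 0.75 = 21.8/0.75 = 29.067 cmH2O·s/L.
C = Vt/(Pplat − PEEP) = 465.0 / (7.1 − 1) = 465.0/6.1 = 76.23 mL/cmH2O.
τ = R × C = 29.067 × 0.07623 L/cmH2O = 2.216 s.
Fraction remaining = e^(−Te/τ) = e^(−2.15/2.216) = 0.379.
Trapped volume = 465.0 × 0.379 = 176.24 mL.

176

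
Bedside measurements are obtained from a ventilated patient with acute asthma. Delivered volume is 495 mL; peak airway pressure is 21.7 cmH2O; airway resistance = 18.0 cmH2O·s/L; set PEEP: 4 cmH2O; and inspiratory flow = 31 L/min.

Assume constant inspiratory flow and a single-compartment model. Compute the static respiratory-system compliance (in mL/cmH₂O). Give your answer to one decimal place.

58.9

Flow: 31 L/min ÷ 60 = 0.5167 L/s.
Equation of motion (constant flow): PIP = Vt/C + R·V̇ + PEEP.
Vt/C = PIP − R·V̇ − PEEP = 21.7 − 18.0×0.5167 − 4 = 21.7 − 9.301 − 4 = 8.399 cmH2O.
C = Vt / 8.399 = 495 / 8.399 = 58.936 mL/cmH2O.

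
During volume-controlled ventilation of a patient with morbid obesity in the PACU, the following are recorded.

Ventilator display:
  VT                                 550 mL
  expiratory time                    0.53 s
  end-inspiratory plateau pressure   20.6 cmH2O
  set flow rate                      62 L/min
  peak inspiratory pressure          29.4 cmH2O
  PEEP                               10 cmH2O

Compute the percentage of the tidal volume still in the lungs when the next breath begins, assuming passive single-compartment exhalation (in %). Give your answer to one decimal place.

Flow: 62 L/min ÷ 60 = 1.0333 L/s.
R = (PIP − Pplat)/V̇ = (29.4 − 20.6) / 1.0333 = 8.8/1.0333 = 8.516 cmH2O·s/L.
C = Vt/(Pplat − PEEP) = 550.0 / (20.6 − 10) = 550.0/10.6 = 51.887 mL/cmH2O.
τ = R × C = 8.516 × 0.05189 L/cmH2O = 0.4419 s.
Fraction remaining at end-expiration = e^(−Te/τ) = e^(−0.53/0.4419) = 0.3014 → 30.14%.

30.1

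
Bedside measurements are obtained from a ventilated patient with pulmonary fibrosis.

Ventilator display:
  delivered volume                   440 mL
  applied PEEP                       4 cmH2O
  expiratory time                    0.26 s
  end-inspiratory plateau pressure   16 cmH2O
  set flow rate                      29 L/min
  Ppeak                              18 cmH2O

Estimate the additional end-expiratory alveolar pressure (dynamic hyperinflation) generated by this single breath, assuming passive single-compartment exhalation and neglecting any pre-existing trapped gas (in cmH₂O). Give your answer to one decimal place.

2.2

Flow: 29 L/min ÷ 60 = 0.4833 L/s.
R = (PIP − Pplat)/V̇ = (18 − 16) / 0.4833 = 2.0/0.4833 = 4.138 cmH2O·s/L.
C = Vt/(Pplat − PEEP) = 440.0 / (16 − 4) = 440.0/12.0 = 36.667 mL/cmH2O.
τ = R × C = 4.138 × 0.03667 L/cmH2O = 0.1517 s.
Fraction remaining = e^(−Te/τ) = e^(−0.26/0.1517) = 0.1802; trapped volume = 440.0 × 0.1802 = 79.288 mL.
Additional alveolar pressure from trapping ≈ V_trapped / C = 79.288 / 36.667 = 2.162 cmH2O.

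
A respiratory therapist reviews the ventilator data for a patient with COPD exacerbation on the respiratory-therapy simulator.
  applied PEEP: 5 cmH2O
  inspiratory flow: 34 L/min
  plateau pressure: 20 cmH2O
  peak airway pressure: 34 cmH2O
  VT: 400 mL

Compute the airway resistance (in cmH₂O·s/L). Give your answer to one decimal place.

Flow: 34 L/min ÷ 60 = 0.5667 L/s.
Raw = (PIP − Pplat) / flow = (34 − 20) / 0.5667 = 14.0 / 0.5667 = 24.704 cmH2O·s/L.

24.7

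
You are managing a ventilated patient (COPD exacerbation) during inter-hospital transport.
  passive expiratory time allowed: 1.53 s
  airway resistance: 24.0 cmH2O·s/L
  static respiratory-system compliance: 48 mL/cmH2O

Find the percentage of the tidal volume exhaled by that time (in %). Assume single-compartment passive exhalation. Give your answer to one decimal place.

τ = R × C = 24.0 × 48 mL/cmH2O = 24.0 × 0.048 L/cmH2O = 1.152 s.
Passive exhalation: V(t)/V₀ = e^(−t/τ) = e^(−1.53/1.152) = 0.265.
Fraction exhaled = 1 − 0.265 = 0.735 → 73.5%.

73.5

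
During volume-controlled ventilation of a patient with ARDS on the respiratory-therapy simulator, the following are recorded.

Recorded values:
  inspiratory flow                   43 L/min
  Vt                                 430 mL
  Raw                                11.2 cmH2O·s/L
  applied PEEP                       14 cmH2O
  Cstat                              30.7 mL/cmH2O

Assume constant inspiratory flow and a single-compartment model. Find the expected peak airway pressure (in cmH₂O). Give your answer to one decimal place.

Flow: 43 L/min ÷ 60 = 0.7167 L/s.
Equation of motion (constant flow): PIP = Vt/C + R·V̇ + PEEP.
PIP = 430/30.7 + 11.2×0.7167 + 14 = 14.007 + 8.027 + 14 = 36.034 cmH2O.

36.0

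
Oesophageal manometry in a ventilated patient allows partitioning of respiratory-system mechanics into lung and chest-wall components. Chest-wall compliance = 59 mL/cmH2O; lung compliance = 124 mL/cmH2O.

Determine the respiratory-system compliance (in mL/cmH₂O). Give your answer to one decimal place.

40.0

Lung and chest wall are elastances in series: 1/Crs = 1/CL + 1/Ccw.
1/Crs = 1/124 + 1/59 = 0.02501.
Crs = 39.984 mL/cmH2O.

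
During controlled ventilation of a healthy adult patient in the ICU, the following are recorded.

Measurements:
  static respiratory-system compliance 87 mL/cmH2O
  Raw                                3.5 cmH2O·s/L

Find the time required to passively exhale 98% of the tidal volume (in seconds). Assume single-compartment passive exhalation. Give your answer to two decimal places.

1.19

τ = R × C = 3.5 × 87 mL/cmH2O = 3.5 × 0.087 L/cmH2O = 0.3045 s.
Exhaled fraction f = 1 − e^(−t/τ) → t = −τ·ln(1 − f) = −0.3045·ln(0.02) = 1.191 s.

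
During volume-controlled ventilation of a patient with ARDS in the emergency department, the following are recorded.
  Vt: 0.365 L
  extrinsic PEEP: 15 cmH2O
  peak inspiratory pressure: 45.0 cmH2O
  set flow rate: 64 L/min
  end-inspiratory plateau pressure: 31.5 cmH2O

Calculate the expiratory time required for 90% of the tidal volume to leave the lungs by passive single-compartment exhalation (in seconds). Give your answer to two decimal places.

Flow: 64 L/min ÷ 60 = 1.0667 L/s.
R = (PIP − Pplat)/V̇ = (45.0 − 31.5) / 1.0667 = 13.5/1.0667 = 12.656 cmH2O·s/L.
C = Vt/(Pplat − PEEP) = 365.0 / (31.5 − 15) = 365.0/16.5 = 22.121 mL/cmH2O.
τ = R × C = 12.656 × 0.02212 L/cmH2O = 0.28 s.
t = −τ·ln(1 − 0.90) = −0.28·ln(0.1) = 0.6447 s.

0.64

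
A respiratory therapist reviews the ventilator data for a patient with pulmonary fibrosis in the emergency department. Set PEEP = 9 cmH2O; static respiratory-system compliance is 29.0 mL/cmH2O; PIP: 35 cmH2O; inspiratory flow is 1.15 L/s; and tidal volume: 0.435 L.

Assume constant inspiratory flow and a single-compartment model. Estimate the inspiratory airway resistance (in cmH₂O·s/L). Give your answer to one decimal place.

Equation of motion (constant flow): PIP = Vt/C + R·V̇ + PEEP.
R·V̇ = PIP − Vt/C − PEEP = 35 − 435/29.0 − 9 = 35 − 15.0 − 9 = 11.0 cmH2O.
R = 11.0 / 1.15 = 9.565 cmH2O·s/L.

9.6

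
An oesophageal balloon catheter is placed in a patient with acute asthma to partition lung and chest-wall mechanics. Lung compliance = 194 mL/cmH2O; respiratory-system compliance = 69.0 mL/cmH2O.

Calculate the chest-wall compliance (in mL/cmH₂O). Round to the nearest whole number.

107

1/Ccw = 1/Crs − 1/CL.
1/Ccw = 1/69.0 − 1/194 = 0.009338.
Ccw = 107.09 mL/cmH2O.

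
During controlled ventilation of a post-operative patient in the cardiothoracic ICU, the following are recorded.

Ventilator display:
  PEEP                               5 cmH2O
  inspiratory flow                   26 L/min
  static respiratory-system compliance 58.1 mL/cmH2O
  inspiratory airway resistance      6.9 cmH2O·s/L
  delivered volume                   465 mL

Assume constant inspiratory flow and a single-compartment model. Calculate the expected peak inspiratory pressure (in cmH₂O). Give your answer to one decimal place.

16.0

Flow: 26 L/min ÷ 60 = 0.4333 L/s.
Equation of motion (constant flow): PIP = Vt/C + R·V̇ + PEEP.
PIP = 465/58.1 + 6.9×0.4333 + 5 = 8.003 + 2.99 + 5 = 15.993 cmH2O.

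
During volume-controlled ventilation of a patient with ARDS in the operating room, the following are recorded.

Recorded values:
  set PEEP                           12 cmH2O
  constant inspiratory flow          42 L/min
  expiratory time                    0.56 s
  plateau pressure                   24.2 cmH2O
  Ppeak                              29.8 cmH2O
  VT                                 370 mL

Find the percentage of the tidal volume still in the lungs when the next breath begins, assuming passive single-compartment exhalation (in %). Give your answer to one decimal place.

9.9

Flow: 42 L/min ÷ 60 = 0.7 L/s.
R = (PIP − Pplat)/V̇ = (29.8 − 24.2) / 0.7 = 5.6/0.7 = 8.0 cmH2O·s/L.
C = Vt/(Pplat − PEEP) = 370.0 / (24.2 − 12) = 370.0/12.2 = 30.328 mL/cmH2O.
τ = R × C = 8.0 × 0.03033 L/cmH2O = 0.2426 s.
Fraction remaining at end-expiration = e^(−Te/τ) = e^(−0.56/0.2426) = 0.09943 → 9.943%.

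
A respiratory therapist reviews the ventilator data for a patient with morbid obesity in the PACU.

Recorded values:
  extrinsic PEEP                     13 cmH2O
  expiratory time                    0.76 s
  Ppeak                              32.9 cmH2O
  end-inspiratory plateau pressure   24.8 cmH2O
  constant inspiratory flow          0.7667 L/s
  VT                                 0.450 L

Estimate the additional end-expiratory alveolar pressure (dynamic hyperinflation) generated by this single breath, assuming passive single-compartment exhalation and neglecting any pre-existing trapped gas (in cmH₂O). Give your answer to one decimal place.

1.8

R = (PIP − Pplat)/V̇ = (32.9 − 24.8) / 0.7667 = 8.1/0.7667 = 10.565 cmH2O·s/L.
C = Vt/(Pplat − PEEP) = 450.0 / (24.8 − 13) = 450.0/11.8 = 38.136 mL/cmH2O.
τ = R × C = 10.565 × 0.03814 L/cmH2O = 0.4029 s.
Fraction remaining = e^(−Te/τ) = e^(−0.76/0.4029) = 0.1516; trapped volume = 450.0 × 0.1516 = 68.22 mL.
Additional alveolar pressure from trapping ≈ V_trapped / C = 68.22 / 38.136 = 1.789 cmH2O.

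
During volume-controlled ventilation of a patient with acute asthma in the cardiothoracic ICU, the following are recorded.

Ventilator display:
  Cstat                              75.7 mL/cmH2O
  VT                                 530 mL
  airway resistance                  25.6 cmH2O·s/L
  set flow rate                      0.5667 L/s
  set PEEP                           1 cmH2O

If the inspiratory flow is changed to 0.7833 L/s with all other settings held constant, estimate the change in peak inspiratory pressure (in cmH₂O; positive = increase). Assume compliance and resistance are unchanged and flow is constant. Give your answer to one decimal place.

5.5

PIP = Vt/C + R·V̇ + PEEP (constant-flow equation of motion).
Only the resistive term changes: ΔPIP = R × ΔV̇ = 25.6 × (0.7833 − 0.5667) = 25.6 × 0.2166 = 5.545 cmH2O.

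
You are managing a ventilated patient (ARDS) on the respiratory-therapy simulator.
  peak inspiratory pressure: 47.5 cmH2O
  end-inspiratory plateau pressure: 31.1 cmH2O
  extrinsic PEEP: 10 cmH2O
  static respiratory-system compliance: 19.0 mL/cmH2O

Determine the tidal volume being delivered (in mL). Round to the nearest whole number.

401

Vt = Cstat × (Pplat − PEEP) = 19.0 × (31.1 − 10) = 19.0 × 21.1 = 400.9 mL.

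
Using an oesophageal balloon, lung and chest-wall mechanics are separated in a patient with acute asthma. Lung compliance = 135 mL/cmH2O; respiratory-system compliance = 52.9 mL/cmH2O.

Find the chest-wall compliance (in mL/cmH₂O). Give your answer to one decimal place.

87.0

1/Ccw = 1/Crs − 1/CL.
1/Ccw = 1/52.9 − 1/135 = 0.0115.
Ccw = 86.957 mL/cmH2O.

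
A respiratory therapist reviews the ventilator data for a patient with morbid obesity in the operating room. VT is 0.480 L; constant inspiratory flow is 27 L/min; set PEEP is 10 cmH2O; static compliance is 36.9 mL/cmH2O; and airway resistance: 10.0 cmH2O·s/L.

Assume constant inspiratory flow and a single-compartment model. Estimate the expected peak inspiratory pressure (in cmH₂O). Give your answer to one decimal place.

Flow: 27 L/min ÷ 60 = 0.45 L/s.
Equation of motion (constant flow): PIP = Vt/C + R·V̇ + PEEP.
PIP = 480/36.9 + 10.0×0.45 + 10 = 13.008 + 4.5 + 10 = 27.508 cmH2O.

27.5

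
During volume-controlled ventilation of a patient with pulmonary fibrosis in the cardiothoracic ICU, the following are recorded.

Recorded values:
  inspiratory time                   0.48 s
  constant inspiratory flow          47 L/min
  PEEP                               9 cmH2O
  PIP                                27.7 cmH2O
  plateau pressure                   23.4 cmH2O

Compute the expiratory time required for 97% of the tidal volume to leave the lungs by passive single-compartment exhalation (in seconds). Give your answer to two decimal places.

Flow: 47 L/min ÷ 60 = 0.7833 L/s.
Vt = flow × Ti = 0.7833 L/s × 0.48 s × 1000 mL/L = 375.98 mL.
R = (PIP − Pplat)/V̇ = (27.7 − 23.4) / 0.7833 = 4.3/0.7833 = 5.49 cmH2O·s/L.
C = Vt/(Pplat − PEEP) = 375.98 / (23.4 − 9) = 375.98/14.4 = 26.11 mL/cmH2O.
τ = R × C = 5.49 × 0.02611 L/cmH2O = 0.1433 s.
t = −τ·ln(1 − 0.97) = −0.1433·ln(0.03) = 0.5025 s.

0.50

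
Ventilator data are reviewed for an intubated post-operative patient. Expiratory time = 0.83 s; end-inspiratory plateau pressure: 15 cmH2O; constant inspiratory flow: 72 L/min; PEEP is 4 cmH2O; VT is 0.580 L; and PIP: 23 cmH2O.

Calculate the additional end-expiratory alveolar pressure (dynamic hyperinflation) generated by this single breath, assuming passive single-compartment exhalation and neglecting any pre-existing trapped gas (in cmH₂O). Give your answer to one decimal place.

Flow: 72 L/min ÷ 60 = 1.2 L/s.
R = (PIP − Pplat)/V̇ = (23 − 15) / 1.2 = 8.0/1.2 = 6.667 cmH2O·s/L.
C = Vt/(Pplat − PEEP) = 580.0 / (15 − 4) = 580.0/11.0 = 52.727 mL/cmH2O.
τ = R × C = 6.667 × 0.05273 L/cmH2O = 0.3516 s.
Fraction remaining = e^(−Te/τ) = e^(−0.83/0.3516) = 0.09436; trapped volume = 580.0 × 0.09436 = 54.729 mL.
Additional alveolar pressure from trapping ≈ V_trapped / C = 54.729 / 52.727 = 1.038 cmH2O.

1.0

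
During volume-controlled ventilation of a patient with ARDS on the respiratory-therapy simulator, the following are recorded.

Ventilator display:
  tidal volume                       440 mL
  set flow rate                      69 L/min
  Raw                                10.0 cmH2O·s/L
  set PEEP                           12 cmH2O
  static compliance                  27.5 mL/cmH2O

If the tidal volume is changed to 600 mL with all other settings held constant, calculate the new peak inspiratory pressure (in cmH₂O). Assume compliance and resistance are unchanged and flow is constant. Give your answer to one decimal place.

45.3

Flow: 69 L/min ÷ 60 = 1.15 L/s.
PIP = Vt/C + R·V̇ + PEEP (constant-flow equation of motion).
Only the elastic term changes: ΔPIP = ΔVt / C = (600 − 440) / 27.5 = 5.818 cmH2O.
Original PIP = 440/27.5 + 10.0×1.15 + 12 = 39.5 cmH2O; new PIP = 39.5 + (5.818) = 45.318 cmH2O.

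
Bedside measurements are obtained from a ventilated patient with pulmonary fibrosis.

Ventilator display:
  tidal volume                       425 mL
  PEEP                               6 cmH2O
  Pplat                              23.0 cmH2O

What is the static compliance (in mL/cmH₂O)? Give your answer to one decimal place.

Cstat = Vt / (Pplat − PEEP) = 425 / (23.0 − 6) = 425 / 17.0 = 25.0 mL/cmH2O.

25.0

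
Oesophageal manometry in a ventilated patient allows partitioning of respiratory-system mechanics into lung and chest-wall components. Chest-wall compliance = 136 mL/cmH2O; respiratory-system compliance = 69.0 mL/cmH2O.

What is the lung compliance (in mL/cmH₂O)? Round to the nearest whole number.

1/CL = 1/Crs − 1/Ccw.
1/CL = 1/69.0 − 1/136 = 0.00714.
CL = 140.06 mL/cmH2O.

140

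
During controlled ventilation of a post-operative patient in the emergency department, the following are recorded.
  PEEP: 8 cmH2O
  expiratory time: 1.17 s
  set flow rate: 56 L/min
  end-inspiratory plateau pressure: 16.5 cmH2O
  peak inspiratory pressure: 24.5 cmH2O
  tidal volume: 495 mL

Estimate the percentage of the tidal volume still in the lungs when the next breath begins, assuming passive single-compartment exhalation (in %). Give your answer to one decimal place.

Flow: 56 L/min ÷ 60 = 0.9333 L/s.
R = (PIP − Pplat)/V̇ = (24.5 − 16.5) / 0.9333 = 8.0/0.9333 = 8.572 cmH2O·s/L.
C = Vt/(Pplat − PEEP) = 495.0 / (16.5 − 8) = 495.0/8.5 = 58.235 mL/cmH2O.
τ = R × C = 8.572 × 0.05824 L/cmH2O = 0.4992 s.
Fraction remaining at end-expiration = e^(−Te/τ) = e^(−1.17/0.4992) = 0.09597 → 9.597%.

9.6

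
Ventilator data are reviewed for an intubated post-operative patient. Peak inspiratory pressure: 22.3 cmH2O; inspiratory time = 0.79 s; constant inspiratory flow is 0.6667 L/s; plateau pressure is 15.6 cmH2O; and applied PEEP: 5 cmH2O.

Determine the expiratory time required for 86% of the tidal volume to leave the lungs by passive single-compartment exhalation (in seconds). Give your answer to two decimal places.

Vt = flow × Ti = 0.6667 L/s × 0.79 s × 1000 mL/L = 526.69 mL.
R = (PIP − Pplat)/V̇ = (22.3 − 15.6) / 0.6667 = 6.7/0.6667 = 10.049 cmH2O·s/L.
C = Vt/(Pplat − PEEP) = 526.69 / (15.6 − 5) = 526.69/10.6 = 49.688 mL/cmH2O.
τ = R × C = 10.049 × 0.04969 L/cmH2O = 0.4993 s.
t = −τ·ln(1 − 0.86) = −0.4993·ln(0.14) = 0.9817 s.

0.98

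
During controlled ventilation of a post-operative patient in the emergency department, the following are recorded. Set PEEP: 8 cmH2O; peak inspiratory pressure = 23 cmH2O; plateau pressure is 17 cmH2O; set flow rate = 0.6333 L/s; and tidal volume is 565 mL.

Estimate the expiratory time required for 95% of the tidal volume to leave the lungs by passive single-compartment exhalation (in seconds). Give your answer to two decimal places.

R = (PIP − Pplat)/V̇ = (23 − 17) / 0.6333 = 6.0/0.6333 = 9.474 cmH2O·s/L.
C = Vt/(Pplat − PEEP) = 565.0 / (17 − 8) = 565.0/9.0 = 62.778 mL/cmH2O.
τ = R × C = 9.474 × 0.06278 L/cmH2O = 0.5948 s.
t = −τ·ln(1 − 0.95) = −0.5948·ln(0.05) = 1.782 s.

1.78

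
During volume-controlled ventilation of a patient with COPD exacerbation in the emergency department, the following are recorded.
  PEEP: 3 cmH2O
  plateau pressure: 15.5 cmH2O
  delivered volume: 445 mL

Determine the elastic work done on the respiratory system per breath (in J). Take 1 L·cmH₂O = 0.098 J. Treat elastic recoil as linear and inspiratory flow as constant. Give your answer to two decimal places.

Elastic work ≈ ½ × (Pplat − PEEP) × Vt = 0.5 × (15.5 − 3) × 0.445 L = 0.5 × 12.5 × 0.445 = 2.781 L·cmH2O.
× 0.098 J/(L·cmH2O) → 0.2725 J.

0.27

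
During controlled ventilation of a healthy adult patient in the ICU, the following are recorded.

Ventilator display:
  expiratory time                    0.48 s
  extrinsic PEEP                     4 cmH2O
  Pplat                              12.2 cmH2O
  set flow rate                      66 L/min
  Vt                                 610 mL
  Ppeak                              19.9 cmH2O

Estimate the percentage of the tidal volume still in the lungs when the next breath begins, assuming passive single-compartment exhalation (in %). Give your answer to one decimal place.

Flow: 66 L/min ÷ 60 = 1.1 L/s.
R = (PIP − Pplat)/V̇ = (19.9 − 12.2) / 1.1 = 7.7/1.1 = 7.0 cmH2O·s/L.
C = Vt/(Pplat − PEEP) = 610.0 / (12.2 − 4) = 610.0/8.2 = 74.39 mL/cmH2O.
τ = R × C = 7.0 × 0.07439 L/cmH2O = 0.5207 s.
Fraction remaining at end-expiration = e^(−Te/τ) = e^(−0.48/0.5207) = 0.3978 → 39.78%.

39.8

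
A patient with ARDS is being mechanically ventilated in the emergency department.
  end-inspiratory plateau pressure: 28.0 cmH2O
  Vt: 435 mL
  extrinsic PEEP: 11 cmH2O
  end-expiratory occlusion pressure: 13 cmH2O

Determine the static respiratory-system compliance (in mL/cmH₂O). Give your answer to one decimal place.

End-expiratory occlusion gives total PEEP = 13 cmH2O (intrinsic PEEP = 13 − 11 = 2). Use total PEEP for the elastic gradient.
Cstat = Vt / (Pplat − PEEPtotal) = 435 / (28.0 − 13) = 435 / 15.0 = 29.0 mL/cmH2O.

29.0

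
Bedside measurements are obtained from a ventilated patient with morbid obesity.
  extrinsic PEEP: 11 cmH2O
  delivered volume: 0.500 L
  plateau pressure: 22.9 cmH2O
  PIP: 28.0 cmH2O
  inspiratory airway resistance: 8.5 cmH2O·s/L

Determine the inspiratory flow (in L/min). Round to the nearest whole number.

flow = (PIP − Pplat) / Raw = (28.0 − 22.9) / 8.5 = 0.6 L/s × 60 = 36.0 L/min.

36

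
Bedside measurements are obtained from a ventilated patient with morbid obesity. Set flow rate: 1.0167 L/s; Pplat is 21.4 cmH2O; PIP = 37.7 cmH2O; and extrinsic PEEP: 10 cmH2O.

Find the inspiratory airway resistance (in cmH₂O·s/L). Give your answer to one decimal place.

Raw = (PIP − Pplat) / flow = (37.7 − 21.4) / 1.0167 = 16.3 / 1.0167 = 16.032 cmH2O·s/L.

16.0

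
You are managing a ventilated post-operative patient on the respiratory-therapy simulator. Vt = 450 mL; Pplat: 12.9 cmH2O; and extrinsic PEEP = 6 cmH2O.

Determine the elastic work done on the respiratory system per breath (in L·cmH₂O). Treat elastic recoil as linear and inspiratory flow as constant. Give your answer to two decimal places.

Elastic work ≈ ½ × (Pplat − PEEP) × Vt = 0.5 × (12.9 − 6) × 0.450 L = 0.5 × 6.9 × 0.450 = 1.553 L·cmH2O.

1.55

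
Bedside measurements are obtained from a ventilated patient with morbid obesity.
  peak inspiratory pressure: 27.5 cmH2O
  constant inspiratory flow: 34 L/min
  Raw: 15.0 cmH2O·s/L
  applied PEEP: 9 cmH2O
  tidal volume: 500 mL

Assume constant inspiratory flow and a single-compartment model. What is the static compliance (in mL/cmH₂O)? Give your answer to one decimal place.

50.0

Flow: 34 L/min ÷ 60 = 0.5667 L/s.
Equation of motion (constant flow): PIP = Vt/C + R·V̇ + PEEP.
Vt/C = PIP − R·V̇ − PEEP = 27.5 − 15.0×0.5667 − 9 = 27.5 − 8.501 − 9 = 9.999 cmH2O.
C = Vt / 9.999 = 500 / 9.999 = 50.005 mL/cmH2O.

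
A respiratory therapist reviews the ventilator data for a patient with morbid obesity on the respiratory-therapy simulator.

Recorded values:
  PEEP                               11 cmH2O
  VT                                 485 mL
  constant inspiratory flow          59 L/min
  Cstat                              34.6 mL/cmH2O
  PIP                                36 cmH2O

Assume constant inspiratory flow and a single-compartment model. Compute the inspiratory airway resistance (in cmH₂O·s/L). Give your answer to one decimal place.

Flow: 59 L/min ÷ 60 = 0.9833 L/s.
Equation of motion (constant flow): PIP = Vt/C + R·V̇ + PEEP.
R·V̇ = PIP − Vt/C − PEEP = 36 − 485/34.6 − 11 = 36 − 14.017 − 11 = 10.983 cmH2O.
R = 10.983 / 0.9833 = 11.17 cmH2O·s/L.

11.2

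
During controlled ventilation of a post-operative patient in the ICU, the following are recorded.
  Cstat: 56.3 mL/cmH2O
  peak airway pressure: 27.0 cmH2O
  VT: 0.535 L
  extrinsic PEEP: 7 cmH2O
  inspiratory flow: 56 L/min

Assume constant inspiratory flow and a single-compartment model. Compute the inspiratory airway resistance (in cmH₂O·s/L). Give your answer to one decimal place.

Flow: 56 L/min ÷ 60 = 0.9333 L/s.
Equation of motion (constant flow): PIP = Vt/C + R·V̇ + PEEP.
R·V̇ = PIP − Vt/C − PEEP = 27.0 − 535/56.3 − 7 = 27.0 − 9.503 − 7 = 10.497 cmH2O.
R = 10.497 / 0.9333 = 11.247 cmH2O·s/L.

11.2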